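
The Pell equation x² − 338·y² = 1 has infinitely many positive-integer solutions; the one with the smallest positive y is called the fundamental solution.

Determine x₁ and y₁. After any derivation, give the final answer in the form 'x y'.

114243 6214

[18; 2,1,1,2,36] for √338; ℓ=5 ⇒ convergent index 9
k=0  a_k=18  p_k/q_k = 18/1
k=1  a_k=2  p_k/q_k = 37/2
…
k=4  a_k=2  p_k/q_k = 239/13
k=5  a_k=36  p_k/q_k = 8696/473
k=6  a_k=2  p_k/q_k = 17631/959
k=7  a_k=1  p_k/q_k = 26327/1432
k=8  a_k=1  p_k/q_k = 43958/2391
k=9  a_k=2  p_k/q_k = 114243/6214
fundamental: x₁=114243, y₁=6214  (since 13051463049 − 338·38613796 = 1)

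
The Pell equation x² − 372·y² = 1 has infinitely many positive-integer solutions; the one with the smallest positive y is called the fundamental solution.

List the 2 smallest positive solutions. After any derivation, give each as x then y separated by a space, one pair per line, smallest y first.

12151 630
295293601 15310260

√372 → a₀=19, period (3,2,12,2,3,38); ℓ=6 even so k=5
a_0=19:  p_0=19·1+0=19,  q_0=19·0+1=1
…
a_4=2:  p_4=2·1678+135=3491,  q_4=2·87+7=181
a_5=3:  p_5=3·3491+1678=12151,  q_5=3·181+87=630
(x₁, y₁) = (12151, 630);  12151² − 372·630² = 1 ✓
n=2: (12151,630)∘(12151,630) = (12151·12151+372·630·630, 12151·630+630·12151) = (295293601,15310260)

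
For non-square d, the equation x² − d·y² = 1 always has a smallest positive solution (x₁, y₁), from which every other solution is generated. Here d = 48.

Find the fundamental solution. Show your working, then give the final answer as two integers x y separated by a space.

[6; 1,12] for √48; ℓ=2 ⇒ convergent index 1
k=0  a_k=6  p_k/q_k = 6/1
k=1  a_k=1  p_k/q_k = 7/1
→ (7, 1).  Check: 7²=49, 48·1²=48, difference 1.

7 1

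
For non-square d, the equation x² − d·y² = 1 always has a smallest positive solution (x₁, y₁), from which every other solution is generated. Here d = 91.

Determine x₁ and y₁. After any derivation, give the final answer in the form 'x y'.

[9; 1,1,5,1,5,1,1,18] for √91; ℓ=8 ⇒ convergent index 7
a_0=9:  p_0=9·1+0=9,  q_0=9·0+1=1
a_1=1:  p_1=1·9+1=10,  q_1=1·1+0=1
a_2=1:  p_2=1·10+9=19,  q_2=1·1+1=2
a_3=5:  p_3=5·19+10=105,  q_3=5·2+1=11
…
a_5=5:  p_5=5·124+105=725,  q_5=5·13+11=76
a_6=1:  p_6=1·725+124=849,  q_6=1·76+13=89
a_7=1:  p_7=1·849+725=1574,  q_7=1·89+76=165
fundamental: x₁=1574, y₁=165  (since 2477476 − 91·27225 = 1)

1574 165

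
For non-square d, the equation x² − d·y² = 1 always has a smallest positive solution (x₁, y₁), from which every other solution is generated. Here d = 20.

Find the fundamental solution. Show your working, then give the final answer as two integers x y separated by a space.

d=20: √d = [4; 2,8] (ℓ=2, even), read p_1/q_1
a_0=4:  p_0=4·1+0=4,  q_0=4·0+1=1
a_1=2:  p_1=2·4+1=9,  q_1=2·1+0=2
(x₁, y₁) = (9, 2);  9² − 20·2² = 1 ✓

9 2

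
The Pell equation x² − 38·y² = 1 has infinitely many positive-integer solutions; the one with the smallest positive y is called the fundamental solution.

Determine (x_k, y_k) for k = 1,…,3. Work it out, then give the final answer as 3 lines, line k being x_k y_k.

37 6
2737 444
202501 32850

√38 → a₀=6, period (6,12); ℓ=2 even so k=1
i=0: a=6 ⇒ p=6, q=1
i=1: a=6 ⇒ p=37, q=6
fundamental: x₁=37, y₁=6  (since 1369 − 38·36 = 1)
(x_2, y_2) = (37·37 + 38·6·6, 37·6 + 6·37) = (2737, 444)
(x_3, y_3) = (37·2737 + 38·6·444, 37·444 + 6·2737) = (202501, 32850)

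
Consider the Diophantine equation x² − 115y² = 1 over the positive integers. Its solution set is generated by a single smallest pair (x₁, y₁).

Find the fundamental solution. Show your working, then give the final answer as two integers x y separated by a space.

1126 105

√115 → a₀=10, period (1,2,1,1,1,1,1,2,1,20); ℓ=10 even so k=9
k=0  a_k=10  p_k/q_k = 10/1
k=1  a_k=1  p_k/q_k = 11/1
…
k=3  a_k=1  p_k/q_k = 43/4
k=4  a_k=1  p_k/q_k = 75/7
…
k=6  a_k=1  p_k/q_k = 193/18
k=7  a_k=1  p_k/q_k = 311/29
k=8  a_k=2  p_k/q_k = 815/76
k=9  a_k=1  p_k/q_k = 1126/105
(x₁, y₁) = (1126, 105);  1126² − 115·105² = 1 ✓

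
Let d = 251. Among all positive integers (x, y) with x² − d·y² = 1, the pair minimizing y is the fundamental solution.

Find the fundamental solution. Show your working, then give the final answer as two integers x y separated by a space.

√251 → a₀=15, period (1,5,2,1,2,…,5,1,30); ℓ=14 even so k=13
i=0: a=15 ⇒ p=15, q=1
…
i=2: a=5 ⇒ p=95, q=6
i=3: a=2 ⇒ p=206, q=13
i=4: a=1 ⇒ p=301, q=19
i=5: a=2 ⇒ p=808, q=51
i=6: a=2 ⇒ p=1917, q=121
…
i=8: a=2 ⇒ p=61043, q=3853
…
i=10: a=1 ⇒ p=212692, q=13425
i=11: a=2 ⇒ p=577033, q=36422
i=12: a=5 ⇒ p=3097857, q=195535
i=13: a=1 ⇒ p=3674890, q=231957
(x₁, y₁) = (3674890, 231957);  3674890² − 251·231957² = 1 ✓

3674890 231957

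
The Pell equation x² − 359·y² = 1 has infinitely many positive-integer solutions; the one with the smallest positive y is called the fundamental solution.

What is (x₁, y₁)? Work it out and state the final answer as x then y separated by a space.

360 19

√359 = [18; 1,17,1,36, …], period ℓ=4 (even) → k=3
i=0: a=18 ⇒ p=18, q=1
i=1: a=1 ⇒ p=19, q=1
i=2: a=17 ⇒ p=341, q=18
i=3: a=1 ⇒ p=360, q=19
fundamental: x₁=360, y₁=19  (since 129600 − 359·361 = 1)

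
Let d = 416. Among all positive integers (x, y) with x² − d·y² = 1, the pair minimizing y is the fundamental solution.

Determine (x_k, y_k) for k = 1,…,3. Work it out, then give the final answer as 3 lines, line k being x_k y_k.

5201 255
54100801 2652510
562756526801 27591408765

[20; 2,1,1,9,1,1,2,40] for √416; ℓ=8 ⇒ convergent index 7
step 0: (20, 1)  from 20·(1,0) + (0,1)
step 1: (41, 2)  from 2·(20,1) + (1,0)
step 2: (61, 3)  from 1·(41,2) + (20,1)
step 3: (102, 5)  from 1·(61,3) + (41,2)
step 4: (979, 48)  from 9·(102,5) + (61,3)
step 5: (1081, 53)  from 1·(979,48) + (102,5)
step 6: (2060, 101)  from 1·(1081,53) + (979,48)
step 7: (5201, 255)  from 2·(2060,101) + (1081,53)
fundamental: x₁=5201, y₁=255  (since 27050401 − 416·65025 = 1)
n=2: (5201,255)∘(5201,255) = (5201·5201+416·255·255, 5201·255+255·5201) = (54100801,2652510)
n=3: (54100801,2652510)∘(5201,255) = (5201·54100801+416·255·2652510, 5201·2652510+255·54100801) = (562756526801,27591408765)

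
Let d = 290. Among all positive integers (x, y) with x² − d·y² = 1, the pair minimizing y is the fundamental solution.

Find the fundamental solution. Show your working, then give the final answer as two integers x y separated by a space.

d=290: √d = [17; 34] (ℓ=1, odd), read p_1/q_1
step 0: (17, 1)  from 17·(1,0) + (0,1)
step 1: (579, 34)  from 34·(17,1) + (1,0)
→ (579, 34).  Check: 579²=335241, 290·34²=335240, difference 1.

579 34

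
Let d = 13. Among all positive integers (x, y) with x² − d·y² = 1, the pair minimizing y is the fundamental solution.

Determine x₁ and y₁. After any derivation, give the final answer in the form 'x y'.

649 180

d=13: √d = [3; 1,1,1,1,6] (ℓ=5, odd), read p_9/q_9
i=0: a=3 ⇒ p=3, q=1
…
i=2: a=1 ⇒ p=7, q=2
i=3: a=1 ⇒ p=11, q=3
i=4: a=1 ⇒ p=18, q=5
i=5: a=6 ⇒ p=119, q=33
i=6: a=1 ⇒ p=137, q=38
…
i=8: a=1 ⇒ p=393, q=109
i=9: a=1 ⇒ p=649, q=180
→ (649, 180).  Check: 649²=421201, 13·180²=421200, difference 1.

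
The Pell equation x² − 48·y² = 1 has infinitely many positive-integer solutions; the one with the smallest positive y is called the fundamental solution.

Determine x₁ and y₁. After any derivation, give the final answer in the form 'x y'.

√48 = [6; 1,12, …], period ℓ=2 (even) → k=1
i=0: a=6 ⇒ p=6, q=1
i=1: a=1 ⇒ p=7, q=1
fundamental: x₁=7, y₁=1  (since 49 − 48·1 = 1)

7 1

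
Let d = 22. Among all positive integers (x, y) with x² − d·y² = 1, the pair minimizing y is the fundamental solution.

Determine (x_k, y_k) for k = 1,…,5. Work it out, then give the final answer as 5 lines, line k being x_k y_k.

√22 = [4; 1,2,4,2,1,8, …], period ℓ=6 (even) → k=5
step 0: (4, 1)  from 4·(1,0) + (0,1)
step 1: (5, 1)  from 1·(4,1) + (1,0)
step 2: (14, 3)  from 2·(5,1) + (4,1)
step 3: (61, 13)  from 4·(14,3) + (5,1)
step 4: (136, 29)  from 2·(61,13) + (14,3)
step 5: (197, 42)  from 1·(136,29) + (61,13)
→ (197, 42).  Check: 197²=38809, 22·42²=38808, difference 1.
(x_2, y_2) = (197·197 + 22·42·42, 197·42 + 42·197) = (77617, 16548)
(x_3, y_3) = (197·77617 + 22·42·16548, 197·16548 + 42·77617) = (30580901, 6519870)
(x_4, y_4) = (197·30580901 + 22·42·6519870, 197·6519870 + 42·30580901) = (12048797377, 2568812232)
(x_5, y_5) = (197·12048797377 + 22·42·2568812232, 197·2568812232 + 42·12048797377) = (4747195585637, 1012105499538)

197 42
77617 16548
30580901 6519870
12048797377 2568812232
4747195585637 1012105499538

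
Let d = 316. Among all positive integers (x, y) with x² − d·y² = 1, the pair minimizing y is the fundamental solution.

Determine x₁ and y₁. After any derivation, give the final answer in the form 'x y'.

12799 720

√316 → a₀=17, period (1,3,2,8,2,3,1,34); ℓ=8 even so k=7
k=0  a_k=17  p_k/q_k = 17/1
k=1  a_k=1  p_k/q_k = 18/1
k=2  a_k=3  p_k/q_k = 71/4
…
k=4  a_k=8  p_k/q_k = 1351/76
k=5  a_k=2  p_k/q_k = 2862/161
k=6  a_k=3  p_k/q_k = 9937/559
k=7  a_k=1  p_k/q_k = 12799/720
→ (12799, 720).  Check: 12799²=163814401, 316·720²=163814400, difference 1.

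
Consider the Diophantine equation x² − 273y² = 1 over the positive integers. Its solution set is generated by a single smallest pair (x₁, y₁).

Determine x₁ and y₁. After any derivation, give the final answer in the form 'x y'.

√273 = [16; 1,1,10,1,1,32, …], period ℓ=6 (even) → k=5
step 0: (16, 1)  from 16·(1,0) + (0,1)
step 1: (17, 1)  from 1·(16,1) + (1,0)
step 2: (33, 2)  from 1·(17,1) + (16,1)
step 3: (347, 21)  from 10·(33,2) + (17,1)
step 4: (380, 23)  from 1·(347,21) + (33,2)
step 5: (727, 44)  from 1·(380,23) + (347,21)
(x₁, y₁) = (727, 44);  727² − 273·44² = 1 ✓

727 44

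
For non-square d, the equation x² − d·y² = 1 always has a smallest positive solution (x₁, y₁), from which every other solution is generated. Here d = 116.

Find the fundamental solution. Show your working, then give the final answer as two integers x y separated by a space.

9801 910

d=116: √d = [10; 1,3,2,1,4,1,2,3,1,20] (ℓ=10, even), read p_9/q_9
i=0: a=10 ⇒ p=10, q=1
i=1: a=1 ⇒ p=11, q=1
i=2: a=3 ⇒ p=43, q=4
…
i=4: a=1 ⇒ p=140, q=13
…
i=7: a=2 ⇒ p=2251, q=209
i=8: a=3 ⇒ p=7550, q=701
i=9: a=1 ⇒ p=9801, q=910
fundamental: x₁=9801, y₁=910  (since 96059601 − 116·828100 = 1)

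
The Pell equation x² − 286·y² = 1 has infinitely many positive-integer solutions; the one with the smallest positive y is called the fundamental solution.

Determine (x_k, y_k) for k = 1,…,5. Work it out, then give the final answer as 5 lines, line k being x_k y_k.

[16; 1,10,3,3,2,3,3,10,1,32] for √286; ℓ=10 ⇒ convergent index 9
i=0: a=16 ⇒ p=16, q=1
i=1: a=1 ⇒ p=17, q=1
i=2: a=10 ⇒ p=186, q=11
i=3: a=3 ⇒ p=575, q=34
…
i=5: a=2 ⇒ p=4397, q=260
i=6: a=3 ⇒ p=15102, q=893
…
i=8: a=10 ⇒ p=512132, q=30283
i=9: a=1 ⇒ p=561835, q=33222
(x₁, y₁) = (561835, 33222);  561835² − 286·33222² = 1 ✓
k=2:  x_2 = 561835·561835+286·33222·33222 = 631317134449,  y_2 = 561835·33222+33222·561835 = 37330564740
k=3:  x_3 = 561835·631317134449+286·33222·37330564740 = 709392124465745995,  y_3 = 561835·37330564740+33222·631317134449 = 41947235681362578
k=4:  x_4 = 561835·709392124465745995+286·33222·41947235681362578 = 797122648497793485067201,  y_4 = 561835·41947235681362578+33222·709392124465745995 = 47134850318039357456520
k=5:  x_5 = 561835·797122648497793485067201+286·33222·47134850318039357456520 = 895702806436806213240996001675,  y_5 = 561835·47134850318039357456520+33222·797122648497793485067201 = 52964017256829337557486465822

561835 33222
631317134449 37330564740
709392124465745995 41947235681362578
797122648497793485067201 47134850318039357456520
895702806436806213240996001675 52964017256829337557486465822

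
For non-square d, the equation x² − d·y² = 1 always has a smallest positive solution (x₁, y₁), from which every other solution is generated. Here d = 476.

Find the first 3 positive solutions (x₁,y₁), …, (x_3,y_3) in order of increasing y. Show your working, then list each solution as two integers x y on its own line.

[21; 1,4,2,10,2,4,1,42] for √476; ℓ=8 ⇒ convergent index 7
a_0=21:  p_0=21·1+0=21,  q_0=21·0+1=1
a_1=1:  p_1=1·21+1=22,  q_1=1·1+0=1
a_2=4:  p_2=4·22+21=109,  q_2=4·1+1=5
a_3=2:  p_3=2·109+22=240,  q_3=2·5+1=11
a_4=10:  p_4=10·240+109=2509,  q_4=10·11+5=115
a_5=2:  p_5=2·2509+240=5258,  q_5=2·115+11=241
a_6=4:  p_6=4·5258+2509=23541,  q_6=4·241+115=1079
a_7=1:  p_7=1·23541+5258=28799,  q_7=1·1079+241=1320
fundamental: x₁=28799, y₁=1320  (since 829382401 − 476·1742400 = 1)
(x_2, y_2) = (28799·28799 + 476·1320·1320, 28799·1320 + 1320·28799) = (1658764801, 76029360)
(x_3, y_3) = (28799·1658764801 + 476·1320·76029360, 28799·76029360 + 1320·1658764801) = (95541534979199, 4379139075960)

28799 1320
1658764801 76029360
95541534979199 4379139075960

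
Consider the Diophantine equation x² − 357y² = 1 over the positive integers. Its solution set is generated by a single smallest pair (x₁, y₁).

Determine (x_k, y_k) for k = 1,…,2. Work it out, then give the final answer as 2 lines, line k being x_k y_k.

3401 180
23133601 1224360

[18; 1,8,2,8,1,36] for √357; ℓ=6 ⇒ convergent index 5
i=0: a=18 ⇒ p=18, q=1
…
i=2: a=8 ⇒ p=170, q=9
i=3: a=2 ⇒ p=359, q=19
i=4: a=8 ⇒ p=3042, q=161
i=5: a=1 ⇒ p=3401, q=180
(x₁, y₁) = (3401, 180);  3401² − 357·180² = 1 ✓
n=2: (3401,180)∘(3401,180) = (3401·3401+357·180·180, 3401·180+180·3401) = (23133601,1224360)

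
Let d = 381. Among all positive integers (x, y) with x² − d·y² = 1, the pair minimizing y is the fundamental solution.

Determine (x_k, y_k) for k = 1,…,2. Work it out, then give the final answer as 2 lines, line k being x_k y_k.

d=381: √d = [19; 1,1,12,1,1,38] (ℓ=6, even), read p_5/q_5
a_0=19:  p_0=19·1+0=19,  q_0=19·0+1=1
…
a_2=1:  p_2=1·20+19=39,  q_2=1·1+1=2
a_3=12:  p_3=12·39+20=488,  q_3=12·2+1=25
a_4=1:  p_4=1·488+39=527,  q_4=1·25+2=27
a_5=1:  p_5=1·527+488=1015,  q_5=1·27+25=52
→ (1015, 52).  Check: 1015²=1030225, 381·52²=1030224, difference 1.
(1015+52√381)^2 = 2060449 + 105560√381

1015 52
2060449 105560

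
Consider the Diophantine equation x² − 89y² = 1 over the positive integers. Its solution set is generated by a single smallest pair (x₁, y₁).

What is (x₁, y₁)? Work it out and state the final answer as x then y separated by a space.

500001 53000

√89 → a₀=9, period (2,3,3,2,18); ℓ=5 odd so k=9
i=0: a=9 ⇒ p=9, q=1
…
i=2: a=3 ⇒ p=66, q=7
i=3: a=3 ⇒ p=217, q=23
i=4: a=2 ⇒ p=500, q=53
…
i=7: a=3 ⇒ p=66019, q=6998
i=8: a=3 ⇒ p=216991, q=23001
i=9: a=2 ⇒ p=500001, q=53000
fundamental: x₁=500001, y₁=53000  (since 250001000001 − 89·2809000000 = 1)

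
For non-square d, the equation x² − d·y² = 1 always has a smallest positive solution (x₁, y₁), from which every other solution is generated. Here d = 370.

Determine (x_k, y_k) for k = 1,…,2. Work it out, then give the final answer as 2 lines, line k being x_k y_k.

d=370: √d = [19; 4,4,38] (ℓ=3, odd), read p_5/q_5
k=0  a_k=19  p_k/q_k = 19/1
k=1  a_k=4  p_k/q_k = 77/4
…
k=3  a_k=38  p_k/q_k = 12503/650
k=4  a_k=4  p_k/q_k = 50339/2617
k=5  a_k=4  p_k/q_k = 213859/11118
fundamental: x₁=213859, y₁=11118  (since 45735671881 − 370·123609924 = 1)
(x_2, y_2) = (213859·213859 + 370·11118·11118, 213859·11118 + 11118·213859) = (91471343761, 4755368724)

213859 11118
91471343761 4755368724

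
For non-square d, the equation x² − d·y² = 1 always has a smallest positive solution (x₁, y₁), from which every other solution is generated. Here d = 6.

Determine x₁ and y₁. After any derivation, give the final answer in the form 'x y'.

5 2

√6 → a₀=2, period (2,4); ℓ=2 even so k=1
step 0: (2, 1)  from 2·(1,0) + (0,1)
step 1: (5, 2)  from 2·(2,1) + (1,0)
fundamental: x₁=5, y₁=2  (since 25 − 6·4 = 1)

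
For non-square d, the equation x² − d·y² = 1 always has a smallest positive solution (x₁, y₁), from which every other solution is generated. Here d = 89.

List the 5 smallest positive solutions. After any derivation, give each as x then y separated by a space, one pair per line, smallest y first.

d=89: √d = [9; 2,3,3,2,18] (ℓ=5, odd), read p_9/q_9
step 0: (9, 1)  from 9·(1,0) + (0,1)
step 1: (19, 2)  from 2·(9,1) + (1,0)
step 2: (66, 7)  from 3·(19,2) + (9,1)
…
step 4: (500, 53)  from 2·(217,23) + (66,7)
…
step 6: (18934, 2007)  from 2·(9217,977) + (500,53)
step 7: (66019, 6998)  from 3·(18934,2007) + (9217,977)
step 8: (216991, 23001)  from 3·(66019,6998) + (18934,2007)
step 9: (500001, 53000)  from 2·(216991,23001) + (66019,6998)
(x₁, y₁) = (500001, 53000);  500001² − 89·53000² = 1 ✓
(x_2, y_2) = (500001·500001 + 89·53000·53000, 500001·53000 + 53000·500001) = (500002000001, 53000106000)
(x_3, y_3) = (500001·500002000001 + 89·53000·53000106000, 500001·53000106000 + 53000·500002000001) = (500003000004500001, 53000212000159000)
(x_4, y_4) = (500001·500003000004500001 + 89·53000·53000212000159000, 500001·53000212000159000 + 53000·500003000004500001) = (500004000010000008000001, 53000318000530000212000)
(x_5, y_5) = (500001·500004000010000008000001 + 89·53000·53000318000530000212000, 500001·53000318000530000212000 + 53000·500004000010000008000001) = (500005000017500025000012500001, 53000424001113001060000265000)

500001 53000
500002000001 53000106000
500003000004500001 53000212000159000
500004000010000008000001 53000318000530000212000
500005000017500025000012500001 53000424001113001060000265000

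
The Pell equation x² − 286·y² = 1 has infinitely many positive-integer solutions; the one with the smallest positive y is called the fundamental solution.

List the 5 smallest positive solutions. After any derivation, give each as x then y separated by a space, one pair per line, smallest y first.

[16; 1,10,3,3,2,3,3,10,1,32] for √286; ℓ=10 ⇒ convergent index 9
i=0: a=16 ⇒ p=16, q=1
…
i=2: a=10 ⇒ p=186, q=11
…
i=8: a=10 ⇒ p=512132, q=30283
i=9: a=1 ⇒ p=561835, q=33222
(x₁, y₁) = (561835, 33222);  561835² − 286·33222² = 1 ✓
(561835+33222√286)^2 = 631317134449 + 37330564740√286
(561835+33222√286)^3 = 709392124465745995 + 41947235681362578√286
(561835+33222√286)^4 = 797122648497793485067201 + 47134850318039357456520√286
(561835+33222√286)^5 = 895702806436806213240996001675 + 52964017256829337557486465822√286

561835 33222
631317134449 37330564740
709392124465745995 41947235681362578
797122648497793485067201 47134850318039357456520
895702806436806213240996001675 52964017256829337557486465822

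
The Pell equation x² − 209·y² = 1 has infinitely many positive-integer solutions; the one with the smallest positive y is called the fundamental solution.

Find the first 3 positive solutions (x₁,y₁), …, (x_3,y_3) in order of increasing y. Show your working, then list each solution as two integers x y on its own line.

√209 → a₀=14, period (2,5,3,2,3,5,2,28); ℓ=8 even so k=7
a_0=14:  p_0=14·1+0=14,  q_0=14·0+1=1
a_1=2:  p_1=2·14+1=29,  q_1=2·1+0=2
a_2=5:  p_2=5·29+14=159,  q_2=5·2+1=11
…
a_4=2:  p_4=2·506+159=1171,  q_4=2·35+11=81
a_5=3:  p_5=3·1171+506=4019,  q_5=3·81+35=278
a_6=5:  p_6=5·4019+1171=21266,  q_6=5·278+81=1471
a_7=2:  p_7=2·21266+4019=46551,  q_7=2·1471+278=3220
(x₁, y₁) = (46551, 3220);  46551² − 209·3220² = 1 ✓
n=2: (46551,3220)∘(46551,3220) = (46551·46551+209·3220·3220, 46551·3220+3220·46551) = (4333991201,299788440)
n=3: (4333991201,299788440)∘(46551,3220) = (46551·4333991201+209·3220·299788440, 46551·299788440+3220·4333991201) = (403503248748951,27910903337660)

46551 3220
4333991201 299788440
403503248748951 27910903337660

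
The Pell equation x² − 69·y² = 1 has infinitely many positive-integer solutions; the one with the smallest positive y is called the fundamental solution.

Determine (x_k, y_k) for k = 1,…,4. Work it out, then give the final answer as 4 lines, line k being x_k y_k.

[8; 3,3,1,4,1,3,3,16] for √69; ℓ=8 ⇒ convergent index 7
i=0: a=8 ⇒ p=8, q=1
i=1: a=3 ⇒ p=25, q=3
i=2: a=3 ⇒ p=83, q=10
i=3: a=1 ⇒ p=108, q=13
i=4: a=4 ⇒ p=515, q=62
i=5: a=1 ⇒ p=623, q=75
i=6: a=3 ⇒ p=2384, q=287
i=7: a=3 ⇒ p=7775, q=936
fundamental: x₁=7775, y₁=936  (since 60450625 − 69·876096 = 1)
(x_2, y_2) = (7775·7775 + 69·936·936, 7775·936 + 936·7775) = (120901249, 14554800)
(x_3, y_3) = (7775·120901249 + 69·936·14554800, 7775·14554800 + 936·120901249) = (1880014414175, 226327139064)
(x_4, y_4) = (7775·1880014414175 + 69·936·226327139064, 7775·226327139064 + 936·1880014414175) = (29234224019520001, 3519386997890400)

7775 936
120901249 14554800
1880014414175 226327139064
29234224019520001 3519386997890400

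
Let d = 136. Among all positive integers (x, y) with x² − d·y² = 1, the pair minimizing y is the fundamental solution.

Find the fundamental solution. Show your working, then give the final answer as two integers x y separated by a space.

[11; 1,1,1,22] for √136; ℓ=4 ⇒ convergent index 3
a_0=11:  p_0=11·1+0=11,  q_0=11·0+1=1
…
a_2=1:  p_2=1·12+11=23,  q_2=1·1+1=2
a_3=1:  p_3=1·23+12=35,  q_3=1·2+1=3
→ (35, 3).  Check: 35²=1225, 136·3²=1224, difference 1.

35 3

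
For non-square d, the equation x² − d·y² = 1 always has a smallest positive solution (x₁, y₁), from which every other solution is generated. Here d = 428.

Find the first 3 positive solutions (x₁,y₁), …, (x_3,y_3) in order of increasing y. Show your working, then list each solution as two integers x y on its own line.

1850887 89466
6851565373537 331182912684
25362946559057703751 1225964295417811950

√428 = [20; 1,2,4,1,5,10,5,1,4,2,1,40, …], period ℓ=12 (even) → k=11
a_0=20:  p_0=20·1+0=20,  q_0=20·0+1=1
a_1=1:  p_1=1·20+1=21,  q_1=1·1+0=1
…
a_10=2:  p_10=2·577179+119350=1273708,  q_10=2·27899+5769=61567
a_11=1:  p_11=1·1273708+577179=1850887,  q_11=1·61567+27899=89466
→ (1850887, 89466).  Check: 1850887²=3425782686769, 428·89466²=3425782686768, difference 1.
k=2:  x_2 = 1850887·1850887+428·89466·89466 = 6851565373537,  y_2 = 1850887·89466+89466·1850887 = 331182912684
k=3:  x_3 = 1850887·6851565373537+428·89466·331182912684 = 25362946559057703751,  y_3 = 1850887·331182912684+89466·6851565373537 = 1225964295417811950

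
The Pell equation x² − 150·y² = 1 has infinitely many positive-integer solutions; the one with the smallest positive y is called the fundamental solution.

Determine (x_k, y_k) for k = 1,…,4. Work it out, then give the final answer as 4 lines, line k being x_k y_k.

49 4
4801 392
470449 38412
46099201 3763984

√150 → a₀=12, period (4,24); ℓ=2 even so k=1
a_0=12:  p_0=12·1+0=12,  q_0=12·0+1=1
a_1=4:  p_1=4·12+1=49,  q_1=4·1+0=4
→ (49, 4).  Check: 49²=2401, 150·4²=2400, difference 1.
(49+4√150)^2 = 4801 + 392√150
(49+4√150)^3 = 470449 + 38412√150
(49+4√150)^4 = 46099201 + 3763984√150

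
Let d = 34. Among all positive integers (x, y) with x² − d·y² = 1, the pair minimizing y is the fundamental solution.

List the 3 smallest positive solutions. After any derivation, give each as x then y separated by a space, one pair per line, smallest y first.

35 6
2449 420
171395 29394

d=34: √d = [5; 1,4,1,10] (ℓ=4, even), read p_3/q_3
k=0  a_k=5  p_k/q_k = 5/1
…
k=2  a_k=4  p_k/q_k = 29/5
k=3  a_k=1  p_k/q_k = 35/6
fundamental: x₁=35, y₁=6  (since 1225 − 34·36 = 1)
k=2:  x_2 = 35·35+34·6·6 = 2449,  y_2 = 35·6+6·35 = 420
k=3:  x_3 = 35·2449+34·6·420 = 171395,  y_3 = 35·420+6·2449 = 29394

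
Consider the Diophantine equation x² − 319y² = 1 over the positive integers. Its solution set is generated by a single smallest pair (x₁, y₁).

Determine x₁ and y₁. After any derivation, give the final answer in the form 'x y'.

[17; 1,6,5,1,4,…,6,1,34] for √319; ℓ=14 ⇒ convergent index 13
a_0=17:  p_0=17·1+0=17,  q_0=17·0+1=1
a_1=1:  p_1=1·17+1=18,  q_1=1·1+0=1
…
a_5=4:  p_5=4·768+643=3715,  q_5=4·43+36=208
a_6=3:  p_6=3·3715+768=11913,  q_6=3·208+43=667
…
a_8=3:  p_8=3·15628+11913=58797,  q_8=3·875+667=3292
a_9=4:  p_9=4·58797+15628=250816,  q_9=4·3292+875=14043
…
a_12=6:  p_12=6·1798881+309613=11102899,  q_12=6·100718+17335=621643
a_13=1:  p_13=1·11102899+1798881=12901780,  q_13=1·621643+100718=722361
→ (12901780, 722361).  Check: 12901780²=166455927168400, 319·722361²=166455927168399, difference 1.

12901780 722361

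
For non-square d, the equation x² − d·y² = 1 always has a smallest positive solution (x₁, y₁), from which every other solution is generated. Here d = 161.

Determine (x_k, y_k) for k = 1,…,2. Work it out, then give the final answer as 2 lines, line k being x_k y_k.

d=161: √d = [12; 1,2,4,1,2,1,4,2,1,24] (ℓ=10, even), read p_9/q_9
a_0=12:  p_0=12·1+0=12,  q_0=12·0+1=1
a_1=1:  p_1=1·12+1=13,  q_1=1·1+0=1
…
a_5=2:  p_5=2·203+165=571,  q_5=2·16+13=45
…
a_7=4:  p_7=4·774+571=3667,  q_7=4·61+45=289
a_8=2:  p_8=2·3667+774=8108,  q_8=2·289+61=639
a_9=1:  p_9=1·8108+3667=11775,  q_9=1·639+289=928
→ (11775, 928).  Check: 11775²=138650625, 161·928²=138650624, difference 1.
(11775+928√161)^2 = 277301249 + 21854400√161

11775 928
277301249 21854400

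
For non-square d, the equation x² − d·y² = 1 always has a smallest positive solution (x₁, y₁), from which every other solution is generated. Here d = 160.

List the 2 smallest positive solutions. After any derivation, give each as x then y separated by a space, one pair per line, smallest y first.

721 57
1039681 82194

√160 = [12; 1,1,1,5,1,1,1,24, …], period ℓ=8 (even) → k=7
i=0: a=12 ⇒ p=12, q=1
i=1: a=1 ⇒ p=13, q=1
…
i=3: a=1 ⇒ p=38, q=3
…
i=5: a=1 ⇒ p=253, q=20
i=6: a=1 ⇒ p=468, q=37
i=7: a=1 ⇒ p=721, q=57
(x₁, y₁) = (721, 57);  721² − 160·57² = 1 ✓
k=2:  x_2 = 721·721+160·57·57 = 1039681,  y_2 = 721·57+57·721 = 82194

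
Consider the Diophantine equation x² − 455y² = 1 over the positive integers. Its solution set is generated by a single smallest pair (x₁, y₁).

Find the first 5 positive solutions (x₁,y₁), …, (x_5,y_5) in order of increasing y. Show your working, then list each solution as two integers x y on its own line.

√455 = [21; 3,42, …], period ℓ=2 (even) → k=1
step 0: (21, 1)  from 21·(1,0) + (0,1)
step 1: (64, 3)  from 3·(21,1) + (1,0)
fundamental: x₁=64, y₁=3  (since 4096 − 455·9 = 1)
(64+3√455)^2 = 8191 + 384√455
(64+3√455)^3 = 1048384 + 49149√455
(64+3√455)^4 = 134184961 + 6290688√455
(64+3√455)^5 = 17174626624 + 805158915√455

64 3
8191 384
1048384 49149
134184961 6290688
17174626624 805158915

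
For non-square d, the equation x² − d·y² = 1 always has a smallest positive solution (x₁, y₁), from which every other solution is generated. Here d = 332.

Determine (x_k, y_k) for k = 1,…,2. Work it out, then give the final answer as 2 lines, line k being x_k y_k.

√332 → a₀=18, period (4,1,1,8,1,1,4,36); ℓ=8 even so k=7
i=0: a=18 ⇒ p=18, q=1
i=1: a=4 ⇒ p=73, q=4
…
i=4: a=8 ⇒ p=1403, q=77
i=5: a=1 ⇒ p=1567, q=86
i=6: a=1 ⇒ p=2970, q=163
i=7: a=4 ⇒ p=13447, q=738
fundamental: x₁=13447, y₁=738  (since 180821809 − 332·544644 = 1)
(x_2, y_2) = (13447·13447 + 332·738·738, 13447·738 + 738·13447) = (361643617, 19847772)

13447 738
361643617 19847772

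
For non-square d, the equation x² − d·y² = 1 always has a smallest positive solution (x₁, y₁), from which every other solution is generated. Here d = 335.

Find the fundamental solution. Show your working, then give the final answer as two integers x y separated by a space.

604 33

√335 = [18; 3,3,3,36, …], period ℓ=4 (even) → k=3
step 0: (18, 1)  from 18·(1,0) + (0,1)
…
step 2: (183, 10)  from 3·(55,3) + (18,1)
step 3: (604, 33)  from 3·(183,10) + (55,3)
fundamental: x₁=604, y₁=33  (since 364816 − 335·1089 = 1)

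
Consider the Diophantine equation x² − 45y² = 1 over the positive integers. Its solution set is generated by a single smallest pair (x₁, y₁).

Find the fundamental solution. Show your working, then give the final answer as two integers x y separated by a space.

161 24

√45 → a₀=6, period (1,2,2,2,1,12); ℓ=6 even so k=5
k=0  a_k=6  p_k/q_k = 6/1
k=1  a_k=1  p_k/q_k = 7/1
k=2  a_k=2  p_k/q_k = 20/3
…
k=4  a_k=2  p_k/q_k = 114/17
k=5  a_k=1  p_k/q_k = 161/24
→ (161, 24).  Check: 161²=25921, 45·24²=25920, difference 1.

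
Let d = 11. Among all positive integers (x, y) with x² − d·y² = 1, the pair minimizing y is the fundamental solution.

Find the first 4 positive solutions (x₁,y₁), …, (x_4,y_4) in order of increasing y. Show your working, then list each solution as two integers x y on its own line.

[3; 3,6] for √11; ℓ=2 ⇒ convergent index 1
k=0  a_k=3  p_k/q_k = 3/1
k=1  a_k=3  p_k/q_k = 10/3
fundamental: x₁=10, y₁=3  (since 100 − 11·9 = 1)
(10+3√11)^2 = 199 + 60√11
(10+3√11)^3 = 3970 + 1197√11
(10+3√11)^4 = 79201 + 23880√11

10 3
199 60
3970 1197
79201 23880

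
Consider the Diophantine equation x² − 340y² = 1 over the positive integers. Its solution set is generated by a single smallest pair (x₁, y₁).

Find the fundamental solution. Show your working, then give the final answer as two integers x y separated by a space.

[18; 2,3,1,1,1,…,3,2,36] for √340; ℓ=14 ⇒ convergent index 13
i=0: a=18 ⇒ p=18, q=1
…
i=4: a=1 ⇒ p=295, q=16
i=5: a=1 ⇒ p=461, q=25
…
i=11: a=1 ⇒ p=34813, q=1888
i=12: a=3 ⇒ p=125478, q=6805
i=13: a=2 ⇒ p=285769, q=15498
→ (285769, 15498).  Check: 285769²=81663921361, 340·15498²=81663921360, difference 1.

285769 15498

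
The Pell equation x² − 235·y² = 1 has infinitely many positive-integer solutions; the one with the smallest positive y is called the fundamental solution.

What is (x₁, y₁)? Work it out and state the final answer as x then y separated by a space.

√235 → a₀=15, period (3,30); ℓ=2 even so k=1
i=0: a=15 ⇒ p=15, q=1
i=1: a=3 ⇒ p=46, q=3
fundamental: x₁=46, y₁=3  (since 2116 − 235·9 = 1)

46 3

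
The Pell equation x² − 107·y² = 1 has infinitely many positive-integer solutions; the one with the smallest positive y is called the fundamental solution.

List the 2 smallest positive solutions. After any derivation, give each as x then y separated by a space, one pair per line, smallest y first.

[10; 2,1,9,1,2,20] for √107; ℓ=6 ⇒ convergent index 5
a_0=10:  p_0=10·1+0=10,  q_0=10·0+1=1
a_1=2:  p_1=2·10+1=21,  q_1=2·1+0=2
a_2=1:  p_2=1·21+10=31,  q_2=1·2+1=3
…
a_4=1:  p_4=1·300+31=331,  q_4=1·29+3=32
a_5=2:  p_5=2·331+300=962,  q_5=2·32+29=93
fundamental: x₁=962, y₁=93  (since 925444 − 107·8649 = 1)
(962+93√107)^2 = 1850887 + 178932√107

962 93
1850887 178932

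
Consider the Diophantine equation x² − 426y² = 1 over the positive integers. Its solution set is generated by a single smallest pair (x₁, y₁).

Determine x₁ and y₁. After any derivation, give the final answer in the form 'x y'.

√426 = [20; 1,1,1,3,2,6,2,3,1,1,1,40, …], period ℓ=12 (even) → k=11
a_0=20:  p_0=20·1+0=20,  q_0=20·0+1=1
…
a_10=1:  p_10=1·31971+24809=56780,  q_10=1·1549+1202=2751
a_11=1:  p_11=1·56780+31971=88751,  q_11=1·2751+1549=4300
(x₁, y₁) = (88751, 4300);  88751² − 426·4300² = 1 ✓

88751 4300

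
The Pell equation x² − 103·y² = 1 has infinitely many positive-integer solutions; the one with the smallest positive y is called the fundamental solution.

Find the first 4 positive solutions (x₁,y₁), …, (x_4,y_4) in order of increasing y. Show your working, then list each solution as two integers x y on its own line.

√103 → a₀=10, period (6,1,2,1,1,9,1,1,2,1,6,20); ℓ=12 even so k=11
step 0: (10, 1)  from 10·(1,0) + (0,1)
…
step 2: (71, 7)  from 1·(61,6) + (10,1)
…
step 6: (4567, 450)  from 9·(477,47) + (274,27)
step 7: (5044, 497)  from 1·(4567,450) + (477,47)
step 8: (9611, 947)  from 1·(5044,497) + (4567,450)
…
step 10: (33877, 3338)  from 1·(24266,2391) + (9611,947)
step 11: (227528, 22419)  from 6·(33877,3338) + (24266,2391)
(x₁, y₁) = (227528, 22419);  227528² − 103·22419² = 1 ✓
(227528+22419√103)^2 = 103537981567 + 10201900464√103
(227528+22419√103)^3 = 47115579739725224 + 4642436017523565√103
(227528+22419√103)^4 = 21440227253936863550977 + 2112568364380001494176√103

227528 22419
103537981567 10201900464
47115579739725224 4642436017523565
21440227253936863550977 2112568364380001494176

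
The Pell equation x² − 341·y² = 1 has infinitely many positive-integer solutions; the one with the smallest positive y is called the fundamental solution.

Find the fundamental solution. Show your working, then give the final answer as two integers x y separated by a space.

[18; 2,6,1,8,2,…,6,2,36] for √341; ℓ=14 ⇒ convergent index 13
a_0=18:  p_0=18·1+0=18,  q_0=18·0+1=1
…
a_2=6:  p_2=6·37+18=240,  q_2=6·2+1=13
a_3=1:  p_3=1·240+37=277,  q_3=1·13+2=15
…
a_10=8:  p_10=8·76727+28124=641940,  q_10=8·4155+1523=34763
a_11=1:  p_11=1·641940+76727=718667,  q_11=1·34763+4155=38918
a_12=6:  p_12=6·718667+641940=4953942,  q_12=6·38918+34763=268271
a_13=2:  p_13=2·4953942+718667=10626551,  q_13=2·268271+38918=575460
(x₁, y₁) = (10626551, 575460);  10626551² − 341·575460² = 1 ✓

10626551 575460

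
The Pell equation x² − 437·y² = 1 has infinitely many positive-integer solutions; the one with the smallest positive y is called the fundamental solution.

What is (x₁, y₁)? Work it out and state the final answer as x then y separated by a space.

[20; 1,9,2,9,1,40] for √437; ℓ=6 ⇒ convergent index 5
a_0=20:  p_0=20·1+0=20,  q_0=20·0+1=1
…
a_2=9:  p_2=9·21+20=209,  q_2=9·1+1=10
a_3=2:  p_3=2·209+21=439,  q_3=2·10+1=21
a_4=9:  p_4=9·439+209=4160,  q_4=9·21+10=199
a_5=1:  p_5=1·4160+439=4599,  q_5=1·199+21=220
→ (4599, 220).  Check: 4599²=21150801, 437·220²=21150800, difference 1.

4599 220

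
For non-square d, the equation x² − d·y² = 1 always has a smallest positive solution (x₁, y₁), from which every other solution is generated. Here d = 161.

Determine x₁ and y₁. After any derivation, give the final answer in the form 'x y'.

√161 → a₀=12, period (1,2,4,1,2,1,4,2,1,24); ℓ=10 even so k=9
step 0: (12, 1)  from 12·(1,0) + (0,1)
step 1: (13, 1)  from 1·(12,1) + (1,0)
step 2: (38, 3)  from 2·(13,1) + (12,1)
step 3: (165, 13)  from 4·(38,3) + (13,1)
…
step 6: (774, 61)  from 1·(571,45) + (203,16)
step 7: (3667, 289)  from 4·(774,61) + (571,45)
step 8: (8108, 639)  from 2·(3667,289) + (774,61)
step 9: (11775, 928)  from 1·(8108,639) + (3667,289)
→ (11775, 928).  Check: 11775²=138650625, 161·928²=138650624, difference 1.

11775 928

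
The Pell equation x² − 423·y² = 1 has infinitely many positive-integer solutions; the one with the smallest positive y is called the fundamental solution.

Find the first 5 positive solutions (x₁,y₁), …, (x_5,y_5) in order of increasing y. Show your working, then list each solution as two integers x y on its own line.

4607 224
42448897 2063936
391124132351 19017106080
3603817713033217 175223613357184
33205576016763929087 1614510354455987296

[20; 1,1,3,4,3,1,1,40] for √423; ℓ=8 ⇒ convergent index 7
a_0=20:  p_0=20·1+0=20,  q_0=20·0+1=1
…
a_2=1:  p_2=1·21+20=41,  q_2=1·1+1=2
a_3=3:  p_3=3·41+21=144,  q_3=3·2+1=7
a_4=4:  p_4=4·144+41=617,  q_4=4·7+2=30
a_5=3:  p_5=3·617+144=1995,  q_5=3·30+7=97
a_6=1:  p_6=1·1995+617=2612,  q_6=1·97+30=127
a_7=1:  p_7=1·2612+1995=4607,  q_7=1·127+97=224
→ (4607, 224).  Check: 4607²=21224449, 423·224²=21224448, difference 1.
(4607+224√423)^2 = 42448897 + 2063936√423
(4607+224√423)^3 = 391124132351 + 19017106080√423
(4607+224√423)^4 = 3603817713033217 + 175223613357184√423
(4607+224√423)^5 = 33205576016763929087 + 1614510354455987296√423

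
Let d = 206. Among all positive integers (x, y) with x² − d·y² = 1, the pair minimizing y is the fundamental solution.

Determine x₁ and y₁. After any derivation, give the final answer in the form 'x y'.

59535 4148

√206 = [14; 2,1,5,14,5,1,2,28, …], period ℓ=8 (even) → k=7
a_0=14:  p_0=14·1+0=14,  q_0=14·0+1=1
…
a_2=1:  p_2=1·29+14=43,  q_2=1·2+1=3
a_3=5:  p_3=5·43+29=244,  q_3=5·3+2=17
a_4=14:  p_4=14·244+43=3459,  q_4=14·17+3=241
a_5=5:  p_5=5·3459+244=17539,  q_5=5·241+17=1222
a_6=1:  p_6=1·17539+3459=20998,  q_6=1·1222+241=1463
a_7=2:  p_7=2·20998+17539=59535,  q_7=2·1463+1222=4148
fundamental: x₁=59535, y₁=4148  (since 3544416225 − 206·17205904 = 1)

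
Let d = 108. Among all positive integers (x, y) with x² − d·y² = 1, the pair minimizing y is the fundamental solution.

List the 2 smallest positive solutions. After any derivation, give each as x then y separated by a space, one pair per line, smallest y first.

1351 130
3650401 351260

[10; 2,1,1,4,1,1,2,20] for √108; ℓ=8 ⇒ convergent index 7
step 0: (10, 1)  from 10·(1,0) + (0,1)
step 1: (21, 2)  from 2·(10,1) + (1,0)
…
step 5: (291, 28)  from 1·(239,23) + (52,5)
step 6: (530, 51)  from 1·(291,28) + (239,23)
step 7: (1351, 130)  from 2·(530,51) + (291,28)
(x₁, y₁) = (1351, 130);  1351² − 108·130² = 1 ✓
(x_2, y_2) = (1351·1351 + 108·130·130, 1351·130 + 130·1351) = (3650401, 351260)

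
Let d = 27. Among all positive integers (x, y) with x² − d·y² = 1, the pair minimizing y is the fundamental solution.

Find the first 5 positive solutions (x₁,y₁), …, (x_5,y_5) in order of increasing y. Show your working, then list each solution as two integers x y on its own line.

26 5
1351 260
70226 13515
3650401 702520
189750626 36517525

d=27: √d = [5; 5,10] (ℓ=2, even), read p_1/q_1
step 0: (5, 1)  from 5·(1,0) + (0,1)
step 1: (26, 5)  from 5·(5,1) + (1,0)
→ (26, 5).  Check: 26²=676, 27·5²=675, difference 1.
n=2: (26,5)∘(26,5) = (26·26+27·5·5, 26·5+5·26) = (1351,260)
n=3: (1351,260)∘(26,5) = (26·1351+27·5·260, 26·260+5·1351) = (70226,13515)
n=4: (70226,13515)∘(26,5) = (26·70226+27·5·13515, 26·13515+5·70226) = (3650401,702520)
n=5: (3650401,702520)∘(26,5) = (26·3650401+27·5·702520, 26·702520+5·3650401) = (189750626,36517525)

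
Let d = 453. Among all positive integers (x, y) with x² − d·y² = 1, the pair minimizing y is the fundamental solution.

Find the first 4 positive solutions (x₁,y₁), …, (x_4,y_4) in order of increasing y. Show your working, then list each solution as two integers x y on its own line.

[21; 3,1,1,10,14,10,1,1,3,42] for √453; ℓ=10 ⇒ convergent index 9
step 0: (21, 1)  from 21·(1,0) + (0,1)
…
step 3: (149, 7)  from 1·(85,4) + (64,3)
…
step 5: (22199, 1043)  from 14·(1575,74) + (149,7)
…
step 8: (469329, 22051)  from 1·(245764,11547) + (223565,10504)
step 9: (1653751, 77700)  from 3·(469329,22051) + (245764,11547)
→ (1653751, 77700).  Check: 1653751²=2734892370001, 453·77700²=2734892370000, difference 1.
n=2: (1653751,77700)∘(1653751,77700) = (1653751·1653751+453·77700·77700, 1653751·77700+77700·1653751) = (5469784740001,256992905400)
n=3: (5469784740001,256992905400)∘(1653751,77700) = (1653751·5469784740001+453·77700·256992905400, 1653751·256992905400+77700·5469784740001) = (18091323967121133751,850004548596233100)
n=4: (18091323967121133751,850004548596233100)∘(1653751,77700) = (1653751·18091323967121133751+453·77700·850004548596233100, 1653751·850004548596233100+77700·18091323967121133751) = (59837090203895614338960001,2811391744490881177810800)

1653751 77700
5469784740001 256992905400
18091323967121133751 850004548596233100
59837090203895614338960001 2811391744490881177810800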